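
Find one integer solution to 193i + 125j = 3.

Step 1: Check solvability.
gcd(193, 125) = 1
Since 1 divides 3, solutions exist.

Step 2: Apply extended Euclidean algorithm to find gcd.
We find integers such that 193*x0 + 125*y0 = 1

Step 3: Scale the particular solution.
Multiply by 3/1 = 3:
i = 171, j = -264

Step 4: Verify.
193*(171) + 125*(-264) = 3 = 3 ✓

i = 171, j = -264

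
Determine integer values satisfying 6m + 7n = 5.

Step 1: Check solvability.
gcd(6, 7) = 1
Since 1 divides 5, solutions exist.

Step 2: Apply extended Euclidean algorithm to find gcd.
We find integers such that 6*x0 + 7*y0 = 1

Step 3: Scale the particular solution.
Multiply by 5/1 = 5:
m = -5, n = 5

Step 4: Verify.
6*(-5) + 7*(5) = 5 = 5 ✓

m = -5, n = 5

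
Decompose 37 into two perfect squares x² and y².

We need to find integers x, y > 0 such that x² + y² = 37.
Trying x = 1: y² = 37 - 1² = 37 - 1 = 36
y = 6
Check: 1² + 6² = 1 + 36 = 37 ✓

37 = 1² + 6²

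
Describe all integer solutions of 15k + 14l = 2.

Step 1: Compute gcd(15, 14) = 1.
Since 1 divides 2, solutions exist.

Step 2: Find a particular solution using extended Euclidean algorithm.
We get k₀ = 2, l₀ = -2.
Check: 15*2 + 14*-2 = 2 = 2 ✓

Step 3: Write the general solution.
k = 2 + (14/1)t = 2 + 14t
l = -2 - (15/1)t = -2 - 15t
for any integer t.

k = 2 + 14t, l = -2 - 15t for integer t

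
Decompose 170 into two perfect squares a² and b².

We need to find integers a, b > 0 such that a² + b² = 170.
Trying a = 1: b² = 170 - 1² = 170 - 1 = 169
b = 13
Check: 1² + 13² = 1 + 169 = 170 ✓

170 = 1² + 13²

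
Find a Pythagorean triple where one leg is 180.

We need the other leg and hypotenuse such that 180² + x² = c².
Take x = 299, c = 349: 180² + 299² = 32400 + 89401 = 121801 = 349² ✓
Triple: (299, 180, 349)

(299, 180, 349)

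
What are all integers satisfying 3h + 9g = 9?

Step 1: Compute gcd(3, 9) = 3.
Since 3 divides 9, solutions exist.

Step 2: Find a particular solution using extended Euclidean algorithm.
We get h₀ = 3, g₀ = 0.
Check: 3*3 + 9*0 = 9 = 9 ✓

Step 3: Write the general solution.
h = 3 + (9/3)t = 3 + 3t
g = 0 - (3/3)t = 0 - 1t
for any integer t.

h = 3 + 3t, g = 0 - 1t for integer t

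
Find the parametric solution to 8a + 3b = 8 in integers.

Step 1: Compute gcd(8, 3) = 1.
Since 1 divides 8, solutions exist.

Step 2: Find a particular solution using extended Euclidean algorithm.
We get a₀ = -8, b₀ = 24.
Check: 8*-8 + 3*24 = 8 = 8 ✓

Step 3: Write the general solution.
a = -8 + (3/1)t = -8 + 3t
b = 24 - (8/1)t = 24 - 8t
for any integer t.

a = -8 + 3t, b = 24 - 8t for integer t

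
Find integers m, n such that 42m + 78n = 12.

Step 1: Check solvability.
gcd(42, 78) = 6
Since 6 divides 12, solutions exist.

Step 2: Apply extended Euclidean algorithm to find gcd.
We find integers such that 42*x0 + 78*y0 = 6

Step 3: Scale the particular solution.
Multiply by 12/6 = 2:
m = 4, n = -2

Step 4: Verify.
42*(4) + 78*(-2) = 12 = 12 ✓

m = 4, n = -2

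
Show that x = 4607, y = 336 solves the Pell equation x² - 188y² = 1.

Compute x² = 4607² = 21224449
Compute 188y² = 188·336² = 188·112896 = 21224448
x² - 188y² = 21224449 - 21224448 = 1
Since this equals 1, (4607, 336) is a solution.

Yes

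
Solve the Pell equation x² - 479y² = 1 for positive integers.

We seek the smallest positive integers (x, y) with x² - 479y² = 1, i.e., x² = 479y² + 1.
Try successive y values:
y = 1: x² = 479·1² + 1 = 480, not a perfect square
y = 2: x² = 479·2² + 1 = 1917, not a perfect square
y = 3: x² = 479·3² + 1 = 4312, not a perfect square
... continuing the search (or via continued fractions) ...
y = 136591: x² = 479·136591² + 1 = 8936751513600, x = 2989440 ✓

Verify: 2989440² - 479·136591² = 8936751513600 - 8936751513599 = 1 ✓

x = 2989440, y = 136591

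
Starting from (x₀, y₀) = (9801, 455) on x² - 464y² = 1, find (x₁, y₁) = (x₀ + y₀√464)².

Solutions to x² - Dy² = 1 are generated by powers of (x₀ + y₀√D).
The next solution satisfies x₁ + y₁√464 = (x₀ + y₀√464)², giving:
x₁ = x₀² + 464y₀² = 9801² + 464·455² = 96059601 + 96059600 = 192119201
y₁ = 2x₀y₀ = 2·9801·455 = 8918910

Verify: 192119201² - 464·8918910² = 36909787392878401 - 36909787392878400 = 1 ✓

x = 192119201, y = 8918910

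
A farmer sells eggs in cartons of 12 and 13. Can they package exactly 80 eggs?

We need non-negative a, b with 12a + 13b = 80.
gcd(12, 13) = 1 divides 80, but no a in [0, 6] gives non-negative b.

No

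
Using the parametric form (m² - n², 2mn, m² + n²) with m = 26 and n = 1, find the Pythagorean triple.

a = m² - n² = 676 - 1 = 675
b = 2mn = 2·26·1 = 52
c = m² + n² = 676 + 1 = 677
Verify: 675² + 52² = 455625 + 2704 = 458329 = 677² ✓

(675, 52, 677)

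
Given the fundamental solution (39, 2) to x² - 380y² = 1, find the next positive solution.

Solutions to x² - Dy² = 1 are generated by powers of (x₀ + y₀√D).
The next solution satisfies x₁ + y₁√380 = (x₀ + y₀√380)², giving:
x₁ = x₀² + 380y₀² = 39² + 380·2² = 1521 + 1520 = 3041
y₁ = 2x₀y₀ = 2·39·2 = 156

Verify: 3041² - 380·156² = 9247681 - 9247680 = 1 ✓

x = 3041, y = 156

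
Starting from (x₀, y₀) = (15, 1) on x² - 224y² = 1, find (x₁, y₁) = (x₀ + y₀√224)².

Solutions to x² - Dy² = 1 are generated by powers of (x₀ + y₀√D).
The next solution satisfies x₁ + y₁√224 = (x₀ + y₀√224)², giving:
x₁ = x₀² + 224y₀² = 15² + 224·1² = 225 + 224 = 449
y₁ = 2x₀y₀ = 2·15·1 = 30

Verify: 449² - 224·30² = 201601 - 201600 = 1 ✓

x = 449, y = 30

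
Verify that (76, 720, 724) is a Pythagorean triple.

Compute a² + b²:
76² + 720² = 5776 + 518400 = 524176
Compute c²:
724² = 524176
Since 524176 = 524176, it is a Pythagorean triple.

Yes, it is a Pythagorean triple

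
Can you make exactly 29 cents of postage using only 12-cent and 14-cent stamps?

We need non-negative x, y with 12x + 14y = 29.
gcd(12, 14) = 2, and 2 does not divide 29.
No integer solutions exist, so certainly no non-negative ones.

No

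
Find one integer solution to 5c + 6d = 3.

Step 1: Check solvability.
gcd(5, 6) = 1
Since 1 divides 3, solutions exist.

Step 2: Apply extended Euclidean algorithm to find gcd.
We find integers such that 5*x0 + 6*y0 = 1

Step 3: Scale the particular solution.
Multiply by 3/1 = 3:
c = -3, d = 3

Step 4: Verify.
5*(-3) + 6*(3) = 3 = 3 ✓

c = -3, d = 3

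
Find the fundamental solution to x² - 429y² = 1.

We seek the smallest positive integers (x, y) with x² - 429y² = 1, i.e., x² = 429y² + 1.
Try successive y values:
y = 1: x² = 429·1² + 1 = 430, not a perfect square
y = 2: x² = 429·2² + 1 = 1717, not a perfect square
y = 3: x² = 429·3² + 1 = 3862, not a perfect square
... continuing the search (or via continued fractions) ...
y = 73584: x² = 429·73584² + 1 = 2322865569025, x = 1524095 ✓

Verify: 1524095² - 429·73584² = 2322865569025 - 2322865569024 = 1 ✓

x = 1524095, y = 73584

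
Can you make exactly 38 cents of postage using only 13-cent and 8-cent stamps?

We need non-negative x, y with 13x + 8y = 38.
gcd(13, 8) = 1 divides 38, so integer solutions exist, but checking x = 0..2 shows none with y ≥ 0.
So 38 cannot be made with non-negative stamp counts.

No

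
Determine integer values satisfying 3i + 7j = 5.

Step 1: Check solvability.
gcd(3, 7) = 1
Since 1 divides 5, solutions exist.

Step 2: Apply extended Euclidean algorithm to find gcd.
We find integers such that 3*x0 + 7*y0 = 1

Step 3: Scale the particular solution.
Multiply by 5/1 = 5:
i = -10, j = 5

Step 4: Verify.
3*(-10) + 7*(5) = 5 = 5 ✓

i = -10, j = 5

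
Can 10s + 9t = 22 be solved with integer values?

Step 1: Compute gcd(10, 9).
gcd(10, 9) = 1

Step 2: Check divisibility.
Does 1 divide 22? 22 = 1 x 22, so yes.

By the theorem on linear Diophantine equations, 10s + 9t = 22 has integer solutions if and only if gcd(10, 9) divides 22. Since 1 | 22, solutions exist.

Yes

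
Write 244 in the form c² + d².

We need to find integers c, d > 0 such that c² + d² = 244.
Trying c = 10: d² = 244 - 10² = 244 - 100 = 144
d = 12
Check: 10² + 12² = 100 + 144 = 244 ✓

244 = 10² + 12²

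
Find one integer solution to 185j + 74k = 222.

Step 1: Check solvability.
gcd(185, 74) = 37
Since 37 divides 222, solutions exist.

Step 2: Apply extended Euclidean algorithm to find gcd.
We find integers such that 185*x0 + 74*y0 = 37

Step 3: Scale the particular solution.
Multiply by 222/37 = 6:
j = 6, k = -12

Step 4: Verify.
185*(6) + 74*(-12) = 222 = 222 ✓

j = 6, k = -12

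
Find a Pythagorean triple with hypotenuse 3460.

We need a² + b² = 3460² = 11971600.
Trying: 2812² + 2016² = 7907344 + 4064256 = 11971600 ✓

(2812, 2016, 3460)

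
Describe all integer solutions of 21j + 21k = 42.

Step 1: Compute gcd(21, 21) = 21.
Since 21 divides 42, solutions exist.

Step 2: Find a particular solution using extended Euclidean algorithm.
We get j₀ = 0, k₀ = 2.
Check: 21*0 + 21*2 = 42 = 42 ✓

Step 3: Write the general solution.
j = 0 + (21/21)t = 0 + 1t
k = 2 - (21/21)t = 2 - 1t
for any integer t.

j = 0 + 1t, k = 2 - 1t for integer t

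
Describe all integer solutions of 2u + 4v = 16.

Step 1: Compute gcd(2, 4) = 2.
Since 2 divides 16, solutions exist.

Step 2: Find a particular solution using extended Euclidean algorithm.
We get u₀ = 8, v₀ = 0.
Check: 2*8 + 4*0 = 16 = 16 ✓

Step 3: Write the general solution.
u = 8 + (4/2)t = 8 + 2t
v = 0 - (2/2)t = 0 - 1t
for any integer t.

u = 8 + 2t, v = 0 - 1t for integer t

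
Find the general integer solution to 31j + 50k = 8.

Step 1: Compute gcd(31, 50) = 1.
Since 1 divides 8, solutions exist.

Step 2: Find a particular solution using extended Euclidean algorithm.
We get j₀ = 168, k₀ = -104.
Check: 31*168 + 50*-104 = 8 = 8 ✓

Step 3: Write the general solution.
j = 168 + (50/1)t = 168 + 50t
k = -104 - (31/1)t = -104 - 31t
for any integer t.

j = 168 + 50t, k = -104 - 31t for integer t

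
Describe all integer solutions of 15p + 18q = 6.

Step 1: Compute gcd(15, 18) = 3.
Since 3 divides 6, solutions exist.

Step 2: Find a particular solution using extended Euclidean algorithm.
We get p₀ = -2, q₀ = 2.
Check: 15*-2 + 18*2 = 6 = 6 ✓

Step 3: Write the general solution.
p = -2 + (18/3)t = -2 + 6t
q = 2 - (15/3)t = 2 - 5t
for any integer t.

p = -2 + 6t, q = 2 - 5t for integer t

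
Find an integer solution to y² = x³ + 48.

Try small integer x values and check whether x³ + 48 is a perfect square.
x = 1: x³ + 48 = 1³ + 48 = 1 + 48 = 49
Is 49 a perfect square? 7² = 49 ✓
So (x, y) = (1, -7) is a solution.

x = 1, y = -7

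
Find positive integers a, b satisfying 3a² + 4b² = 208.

Try small values of a and check whether (208 - 3a²)/4 is a perfect square.
a = 6: 3·6² = 108, so 4b² = 208 - 108 = 100, giving b² = 25, b = 5.
Check: 3·6² + 4·5² = 108 + 100 = 208 ✓

a = 6, b = 5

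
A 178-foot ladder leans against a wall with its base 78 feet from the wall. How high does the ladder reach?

The ladder, wall, and ground form a right triangle with hypotenuse 178 and one leg 78.
By the Pythagorean theorem: h² = 178² - 78² = 31684 - 6084 = 25600
h = √25600 = 160 feet

160 feet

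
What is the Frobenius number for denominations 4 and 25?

For two coprime denominations a and b, the Frobenius number (largest value not representable as a non-negative combination) is ab - a - b.
Here gcd(4, 25) = 1, so they are coprime.
F(4, 25) = 4·25 - 4 - 25 = 100 - 29 = 71

71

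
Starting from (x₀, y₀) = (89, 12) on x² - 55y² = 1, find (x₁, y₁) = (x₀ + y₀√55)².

Solutions to x² - Dy² = 1 are generated by powers of (x₀ + y₀√D).
The next solution satisfies x₁ + y₁√55 = (x₀ + y₀√55)², giving:
x₁ = x₀² + 55y₀² = 89² + 55·12² = 7921 + 7920 = 15841
y₁ = 2x₀y₀ = 2·89·12 = 2136

Verify: 15841² - 55·2136² = 250937281 - 250937280 = 1 ✓

x = 15841, y = 2136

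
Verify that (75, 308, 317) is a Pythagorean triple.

Compute a² + b² = 75² + 308² = 5625 + 94864 = 100489
Compute c² = 317² = 100489
Since 100489 = 100489, confirmed.

Yes, it is a Pythagorean triple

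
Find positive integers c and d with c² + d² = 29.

We need to find integers c, d > 0 such that c² + d² = 29.
Trying c = 2: d² = 29 - 2² = 29 - 4 = 25
d = 5
Check: 2² + 5² = 4 + 25 = 29 ✓

29 = 2² + 5²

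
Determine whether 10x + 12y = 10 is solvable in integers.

Step 1: Compute gcd(10, 12).
gcd(10, 12) = 2

Step 2: Check divisibility.
Does 2 divide 10? 10 = 2 x 5, so yes.

By the theorem on linear Diophantine equations, 10x + 12y = 10 has integer solutions if and only if gcd(10, 12) divides 10. Since 2 | 10, solutions exist.

Yes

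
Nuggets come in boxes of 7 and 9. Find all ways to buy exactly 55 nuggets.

We need non-negative integers (x, y) with 7x + 9y = 55.
For each x in 0..7, check if 55 - 7x is a non-negative multiple of 9.
x = 4: 9y = 27, y = 3 ✓

(4 boxes of 7, 3 boxes of 9)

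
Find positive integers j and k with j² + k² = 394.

We need to find integers j, k > 0 such that j² + k² = 394.
Trying j = 13: k² = 394 - 13² = 394 - 169 = 225
k = 15
Check: 13² + 15² = 169 + 225 = 394 ✓

394 = 13² + 15²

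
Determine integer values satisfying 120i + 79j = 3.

Step 1: Check solvability.
gcd(120, 79) = 1
Since 1 divides 3, solutions exist.

Step 2: Apply extended Euclidean algorithm to find gcd.
We find integers such that 120*x0 + 79*y0 = 1

Step 3: Scale the particular solution.
Multiply by 3/1 = 3:
i = 81, j = -123

Step 4: Verify.
120*(81) + 79*(-123) = 3 = 3 ✓

i = 81, j = -123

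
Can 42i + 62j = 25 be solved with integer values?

Step 1: Compute gcd(42, 62).
gcd(42, 62) = 2

Step 2: Check divisibility.
Does 2 divide 25? 25 = 2 x 12 + 1, so no.

By the theorem on linear Diophantine equations, 42i + 62j = 25 has integer solutions if and only if gcd(42, 62) divides 25. Since 2 does not divide 25, no solutions exist.

No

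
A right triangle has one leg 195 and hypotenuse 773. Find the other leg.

b² = c² - a² = 597529 - 38025 = 559504
b = 748

748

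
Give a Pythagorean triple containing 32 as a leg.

We need the other leg and hypotenuse such that 32² + x² = c².
Take x = 255, c = 257: 32² + 255² = 1024 + 65025 = 66049 = 257² ✓
Triple: (255, 32, 257)

(255, 32, 257)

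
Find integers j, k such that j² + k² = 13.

We need to find integers j, k > 0 such that j² + k² = 13.
Trying j = 2: k² = 13 - 2² = 13 - 4 = 9
k = 3
Check: 2² + 3² = 4 + 9 = 13 ✓

13 = 2² + 3²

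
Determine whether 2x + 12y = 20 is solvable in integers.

Step 1: Compute gcd(2, 12).
gcd(2, 12) = 2

Step 2: Check divisibility.
Does 2 divide 20? 20 = 2 x 10, so yes.

By the theorem on linear Diophantine equations, 2x + 12y = 20 has integer solutions if and only if gcd(2, 12) divides 20. Since 2 | 20, solutions exist.

Yes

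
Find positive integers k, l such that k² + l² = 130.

Search for k with 130 - k² a perfect square.
k = 3: 130 - 3² = 130 - 9 = 121 = 11² ✓
So k = 3, l = 11.

k = 3, l = 11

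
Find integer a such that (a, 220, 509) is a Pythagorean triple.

a² = c² - b² = 509² - 220² = 259081 - 48400 = 210681
a = sqrt(210681) = 459

459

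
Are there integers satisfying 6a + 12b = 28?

Step 1: Compute gcd(6, 12).
gcd(6, 12) = 6

Step 2: Check divisibility.
Does 6 divide 28? 28 = 6 x 4 + 4, so no.

By the theorem on linear Diophantine equations, 6a + 12b = 28 has integer solutions if and only if gcd(6, 12) divides 28. Since 6 does not divide 28, no solutions exist.

No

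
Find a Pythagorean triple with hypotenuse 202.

We need a² + b² = 202² = 40804.
Trying: 198² + 40² = 39204 + 1600 = 40804 ✓

(198, 40, 202)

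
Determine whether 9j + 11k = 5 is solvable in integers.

Step 1: Compute gcd(9, 11).
gcd(9, 11) = 1

Step 2: Check divisibility.
Does 1 divide 5? 5 = 1 x 5, so yes.

By the theorem on linear Diophantine equations, 9j + 11k = 5 has integer solutions if and only if gcd(9, 11) divides 5. Since 1 | 5, solutions exist.

Yes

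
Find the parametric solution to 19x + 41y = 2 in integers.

Step 1: Compute gcd(19, 41) = 1.
Since 1 divides 2, solutions exist.

Step 2: Find a particular solution using extended Euclidean algorithm.
We get x₀ = 26, y₀ = -12.
Check: 19*26 + 41*-12 = 2 = 2 ✓

Step 3: Write the general solution.
x = 26 + (41/1)t = 26 + 41t
y = -12 - (19/1)t = -12 - 19t
for any integer t.

x = 26 + 41t, y = -12 - 19t for integer t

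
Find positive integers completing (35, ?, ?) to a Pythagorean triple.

We need the other leg and hypotenuse such that 35² + x² = c².
Take x = 612, c = 613: 35² + 612² = 1225 + 374544 = 375769 = 613² ✓
Triple: (35, 612, 613)

(35, 612, 613)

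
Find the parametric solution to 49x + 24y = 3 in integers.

Step 1: Compute gcd(49, 24) = 1.
Since 1 divides 3, solutions exist.

Step 2: Find a particular solution using extended Euclidean algorithm.
We get x₀ = 3, y₀ = -6.
Check: 49*3 + 24*-6 = 3 = 3 ✓

Step 3: Write the general solution.
x = 3 + (24/1)t = 3 + 24t
y = -6 - (49/1)t = -6 - 49t
for any integer t.

x = 3 + 24t, y = -6 - 49t for integer t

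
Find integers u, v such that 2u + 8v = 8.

Step 1: Check solvability.
gcd(2, 8) = 2
Since 2 divides 8, solutions exist.

Step 2: Apply extended Euclidean algorithm to find gcd.
We find integers such that 2*x0 + 8*y0 = 2

Step 3: Scale the particular solution.
Multiply by 8/2 = 4:
u = 4, v = 0

Step 4: Verify.
2*(4) + 8*(0) = 8 = 8 ✓

u = 4, v = 0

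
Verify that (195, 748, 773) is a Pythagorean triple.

Compute a² + b² = 195² + 748² = 38025 + 559504 = 597529
Compute c² = 773² = 597529
Since 597529 = 597529, confirmed.

Yes, it is a Pythagorean triple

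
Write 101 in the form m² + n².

We need to find integers m, n > 0 such that m² + n² = 101.
Trying m = 1: n² = 101 - 1² = 101 - 1 = 100
n = 10
Check: 1² + 10² = 1 + 100 = 101 ✓

101 = 1² + 10²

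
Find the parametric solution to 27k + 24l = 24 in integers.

Step 1: Compute gcd(27, 24) = 3.
Since 3 divides 24, solutions exist.

Step 2: Find a particular solution using extended Euclidean algorithm.
We get k₀ = 8, l₀ = -8.
Check: 27*8 + 24*-8 = 24 = 24 ✓

Step 3: Write the general solution.
k = 8 + (24/3)t = 8 + 8t
l = -8 - (27/3)t = -8 - 9t
for any integer t.

k = 8 + 8t, l = -8 - 9t for integer t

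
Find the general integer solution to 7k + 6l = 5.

Step 1: Compute gcd(7, 6) = 1.
Since 1 divides 5, solutions exist.

Step 2: Find a particular solution using extended Euclidean algorithm.
We get k₀ = 5, l₀ = -5.
Check: 7*5 + 6*-5 = 5 = 5 ✓

Step 3: Write the general solution.
k = 5 + (6/1)t = 5 + 6t
l = -5 - (7/1)t = -5 - 7t
for any integer t.

k = 5 + 6t, l = -5 - 7t for integer t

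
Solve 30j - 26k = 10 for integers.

Step 1: Check solvability.
gcd(30, 26) = 2
Since 2 divides 10, solutions exist.

Step 2: Apply extended Euclidean algorithm to find gcd.
We find integers such that 30*x0 + 26*y0 = 2

Step 3: Scale the particular solution.
Multiply by 10/2 = 5:
j = -30, k = -35

Step 4: Verify.
30*(-30) - 26*(-35) = 10 = 10 ✓

j = -30, k = -35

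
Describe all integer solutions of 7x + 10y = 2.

Step 1: Compute gcd(7, 10) = 1.
Since 1 divides 2, solutions exist.

Step 2: Find a particular solution using extended Euclidean algorithm.
We get x₀ = 6, y₀ = -4.
Check: 7*6 + 10*-4 = 2 = 2 ✓

Step 3: Write the general solution.
x = 6 + (10/1)t = 6 + 10t
y = -4 - (7/1)t = -4 - 7t
for any integer t.

x = 6 + 10t, y = -4 - 7t for integer t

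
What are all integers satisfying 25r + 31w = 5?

Step 1: Compute gcd(25, 31) = 1.
Since 1 divides 5, solutions exist.

Step 2: Find a particular solution using extended Euclidean algorithm.
We get r₀ = 25, w₀ = -20.
Check: 25*25 + 31*-20 = 5 = 5 ✓

Step 3: Write the general solution.
r = 25 + (31/1)t = 25 + 31t
w = -20 - (25/1)t = -20 - 25t
for any integer t.

r = 25 + 31t, w = -20 - 25t for integer t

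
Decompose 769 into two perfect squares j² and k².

We need to find integers j, k > 0 such that j² + k² = 769.
Trying j = 12: k² = 769 - 12² = 769 - 144 = 625
k = 25
Check: 12² + 25² = 144 + 625 = 769 ✓

769 = 12² + 25²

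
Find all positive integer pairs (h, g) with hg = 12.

The positive divisors of 12 are: 1, 2, 3, 4, 6, 12.
Each divisor d gives the pair (d, 12/d):
(1, 12), (2, 6), (3, 4), (4, 3), (6, 2), (12, 1)

(1, 12), (2, 6), (3, 4), (4, 3), (6, 2), (12, 1)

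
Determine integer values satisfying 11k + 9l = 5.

Step 1: Check solvability.
gcd(11, 9) = 1
Since 1 divides 5, solutions exist.

Step 2: Apply extended Euclidean algorithm to find gcd.
We find integers such that 11*x0 + 9*y0 = 1

Step 3: Scale the particular solution.
Multiply by 5/1 = 5:
k = -20, l = 25

Step 4: Verify.
11*(-20) + 9*(25) = 5 = 5 ✓

k = -20, l = 25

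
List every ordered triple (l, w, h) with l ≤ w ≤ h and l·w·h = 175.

Iterate l from 1 to ⌊175^(1/3)⌋. For each l dividing 175, iterate w ≥ l with w dividing 175/l, and set h = 175/(l·w).
Triples found (4): (1×1×175), (1×5×35), (1×7×25), (5×5×7)

(1×1×175), (1×5×35), (1×7×25), (5×5×7)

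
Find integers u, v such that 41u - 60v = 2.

Step 1: Check solvability.
gcd(41, 60) = 1
Since 1 divides 2, solutions exist.

Step 2: Apply extended Euclidean algorithm to find gcd.
We find integers such that 41*x0 + 60*y0 = 1

Step 3: Scale the particular solution.
Multiply by 2/1 = 2:
u = -38, v = -26

Step 4: Verify.
41*(-38) - 60*(-26) = 2 = 2 ✓

u = -38, v = -26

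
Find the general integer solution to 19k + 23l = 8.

Step 1: Compute gcd(19, 23) = 1.
Since 1 divides 8, solutions exist.

Step 2: Find a particular solution using extended Euclidean algorithm.
We get k₀ = -48, l₀ = 40.
Check: 19*-48 + 23*40 = 8 = 8 ✓

Step 3: Write the general solution.
k = -48 + (23/1)t = -48 + 23t
l = 40 - (19/1)t = 40 - 19t
for any integer t.

k = -48 + 23t, l = 40 - 19t for integer t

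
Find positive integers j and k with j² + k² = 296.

We need to find integers j, k > 0 such that j² + k² = 296.
Trying j = 10: k² = 296 - 10² = 296 - 100 = 196
k = 14
Check: 10² + 14² = 100 + 196 = 296 ✓

296 = 10² + 14²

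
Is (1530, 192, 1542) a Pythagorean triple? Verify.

Compute a² + b² = 1530² + 192² = 2340900 + 36864 = 2377764
Compute c² = 1542² = 2377764
Since 2377764 = 2377764, confirmed.

Yes, it is a Pythagorean triple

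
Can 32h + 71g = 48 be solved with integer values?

Step 1: Compute gcd(32, 71).
gcd(32, 71) = 1

Step 2: Check divisibility.
Does 1 divide 48? 48 = 1 x 48, so yes.

By the theorem on linear Diophantine equations, 32h + 71g = 48 has integer solutions if and only if gcd(32, 71) divides 48. Since 1 | 48, solutions exist.

Yes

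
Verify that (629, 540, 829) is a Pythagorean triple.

Compute a² + b² = 629² + 540² = 395641 + 291600 = 687241
Compute c² = 829² = 687241
Since 687241 = 687241, confirmed.

Yes, it is a Pythagorean triple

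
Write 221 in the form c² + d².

We need to find integers c, d > 0 such that c² + d² = 221.
Trying c = 5: d² = 221 - 5² = 221 - 25 = 196
d = 14
Check: 5² + 14² = 25 + 196 = 221 ✓

221 = 5² + 14²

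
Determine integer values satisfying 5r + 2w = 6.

Step 1: Check solvability.
gcd(5, 2) = 1
Since 1 divides 6, solutions exist.

Step 2: Apply extended Euclidean algorithm to find gcd.
We find integers such that 5*x0 + 2*y0 = 1

Step 3: Scale the particular solution.
Multiply by 6/1 = 6:
r = 6, w = -12

Step 4: Verify.
5*(6) + 2*(-12) = 6 = 6 ✓

r = 6, w = -12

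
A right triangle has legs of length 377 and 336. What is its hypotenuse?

c² = a² + b² = 377² + 336² = 142129 + 112896 = 255025
c = 505

505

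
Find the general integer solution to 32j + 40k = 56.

Step 1: Compute gcd(32, 40) = 8.
Since 8 divides 56, solutions exist.

Step 2: Find a particular solution using extended Euclidean algorithm.
We get j₀ = -7, k₀ = 7.
Check: 32*-7 + 40*7 = 56 = 56 ✓

Step 3: Write the general solution.
j = -7 + (40/8)t = -7 + 5t
k = 7 - (32/8)t = 7 - 4t
for any integer t.

j = -7 + 5t, k = 7 - 4t for integer t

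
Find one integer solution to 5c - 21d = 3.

Step 1: Check solvability.
gcd(5, 21) = 1
Since 1 divides 3, solutions exist.

Step 2: Apply extended Euclidean algorithm to find gcd.
We find integers such that 5*x0 + 21*y0 = 1

Step 3: Scale the particular solution.
Multiply by 3/1 = 3:
c = -12, d = -3

Step 4: Verify.
5*(-12) - 21*(-3) = 3 = 3 ✓

c = -12, d = -3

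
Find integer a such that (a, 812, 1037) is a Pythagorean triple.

a² = c² - b² = 1037² - 812² = 1075369 - 659344 = 416025
a = sqrt(416025) = 645

645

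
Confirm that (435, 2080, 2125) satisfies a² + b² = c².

Compute a² + b² = 435² + 2080² = 189225 + 4326400 = 4515625
Compute c² = 2125² = 4515625
Since 4515625 = 4515625, confirmed.

Yes, it is a Pythagorean triple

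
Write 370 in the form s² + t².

We need to find integers s, t > 0 such that s² + t² = 370.
Trying s = 3: t² = 370 - 3² = 370 - 9 = 361
t = 19
Check: 3² + 19² = 9 + 361 = 370 ✓

370 = 3² + 19²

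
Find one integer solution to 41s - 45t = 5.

Step 1: Check solvability.
gcd(41, 45) = 1
Since 1 divides 5, solutions exist.

Step 2: Apply extended Euclidean algorithm to find gcd.
We find integers such that 41*x0 + 45*y0 = 1

Step 3: Scale the particular solution.
Multiply by 5/1 = 5:
s = 55, t = 50

Step 4: Verify.
41*(55) - 45*(50) = 5 = 5 ✓

s = 55, t = 50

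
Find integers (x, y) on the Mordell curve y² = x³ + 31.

Try small integer x values and check whether x³ + 31 is a perfect square.
x = -3: x³ + 31 = -3³ + 31 = -27 + 31 = 4
Is 4 a perfect square? 2² = 4 ✓
So (x, y) = (-3, 2) is a solution.

x = -3, y = 2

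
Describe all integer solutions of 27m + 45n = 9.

Step 1: Compute gcd(27, 45) = 9.
Since 9 divides 9, solutions exist.

Step 2: Find a particular solution using extended Euclidean algorithm.
We get m₀ = 2, n₀ = -1.
Check: 27*2 + 45*-1 = 9 = 9 ✓

Step 3: Write the general solution.
m = 2 + (45/9)t = 2 + 5t
n = -1 - (27/9)t = -1 - 3t
for any integer t.

m = 2 + 5t, n = -1 - 3t for integer t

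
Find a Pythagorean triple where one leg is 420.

We need the other leg and hypotenuse such that 420² + x² = c².
Take x = 29, c = 421: 420² + 29² = 176400 + 841 = 177241 = 421² ✓
Triple: (29, 420, 421)

(29, 420, 421)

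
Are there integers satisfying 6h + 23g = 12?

Step 1: Compute gcd(6, 23).
gcd(6, 23) = 1

Step 2: Check divisibility.
Does 1 divide 12? 12 = 1 x 12, so yes.

By the theorem on linear Diophantine equations, 6h + 23g = 12 has integer solutions if and only if gcd(6, 23) divides 12. Since 1 | 12, solutions exist.

Yes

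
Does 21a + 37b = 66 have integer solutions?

Step 1: Compute gcd(21, 37).
gcd(21, 37) = 1

Step 2: Check divisibility.
Does 1 divide 66? 66 = 1 x 66, so yes.

By the theorem on linear Diophantine equations, 21a + 37b = 66 has integer solutions if and only if gcd(21, 37) divides 66. Since 1 | 66, solutions exist.

Yes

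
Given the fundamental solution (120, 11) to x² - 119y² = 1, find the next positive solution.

Solutions to x² - Dy² = 1 are generated by powers of (x₀ + y₀√D).
The next solution satisfies x₁ + y₁√119 = (x₀ + y₀√119)², giving:
x₁ = x₀² + 119y₀² = 120² + 119·11² = 14400 + 14399 = 28799
y₁ = 2x₀y₀ = 2·120·11 = 2640

Verify: 28799² - 119·2640² = 829382401 - 829382400 = 1 ✓

x = 28799, y = 2640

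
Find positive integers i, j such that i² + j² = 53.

Search for i with 53 - i² a perfect square.
i = 2: 53 - 2² = 53 - 4 = 49 = 7² ✓
So i = 2, j = 7.

i = 2, j = 7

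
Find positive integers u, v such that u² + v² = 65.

Search for u with 65 - u² a perfect square.
u = 1: 65 - 1² = 65 - 1 = 64 = 8² ✓
So u = 1, v = 8.

u = 1, v = 8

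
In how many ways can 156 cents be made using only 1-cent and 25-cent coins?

We need non-negative integers (x, y) with 1x + 25y = 156.
For each x from 0 to 156, check if (156 - 1x) is a non-negative multiple of 25.
Solutions (x, y): (6,6), (31,5), (56,4), (81,3), ...
Count: 7

7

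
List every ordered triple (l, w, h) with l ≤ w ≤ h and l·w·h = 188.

Iterate l from 1 to ⌊188^(1/3)⌋. For each l dividing 188, iterate w ≥ l with w dividing 188/l, and set h = 188/(l·w).
Triples found (4): (1×1×188), (1×2×94), (1×4×47), (2×2×47)

(1×1×188), (1×2×94), (1×4×47), (2×2×47)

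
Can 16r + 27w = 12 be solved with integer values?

Step 1: Compute gcd(16, 27).
gcd(16, 27) = 1

Step 2: Check divisibility.
Does 1 divide 12? 12 = 1 x 12, so yes.

By the theorem on linear Diophantine equations, 16r + 27w = 12 has integer solutions if and only if gcd(16, 27) divides 12. Since 1 | 12, solutions exist.

Yes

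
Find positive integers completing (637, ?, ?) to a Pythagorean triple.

We need the other leg and hypotenuse such that 637² + x² = c².
Take x = 1116, c = 1285: 637² + 1116² = 405769 + 1245456 = 1651225 = 1285² ✓
Triple: (637, 1116, 1285)

(637, 1116, 1285)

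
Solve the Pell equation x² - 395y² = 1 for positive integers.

We seek the smallest positive integers (x, y) with x² - 395y² = 1, i.e., x² = 395y² + 1.
Try successive y values:
y = 1: x² = 395·1² + 1 = 396, not a perfect square
y = 2: x² = 395·2² + 1 = 1581, not a perfect square
y = 3: x² = 395·3² + 1 = 3556, not a perfect square
... continuing the search (or via continued fractions) ...
y = 8: x² = 395·8² + 1 = 25281, x = 159 ✓

Verify: 159² - 395·8² = 25281 - 25280 = 1 ✓

x = 159, y = 8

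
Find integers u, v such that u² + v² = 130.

We need to find integers u, v > 0 such that u² + v² = 130.
Trying u = 3: v² = 130 - 3² = 130 - 9 = 121
v = 11
Check: 3² + 11² = 9 + 121 = 130 ✓

130 = 3² + 11²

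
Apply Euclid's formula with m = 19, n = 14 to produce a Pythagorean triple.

a = m² - n² = 19² - 14² = 361 - 196 = 165
b = 2mn = 2·19·14 = 532
c = m² + n² = 361 + 196 = 557
Verify: 165² + 532² = 27225 + 283024 = 310249 = 557² ✓

(165, 532, 557)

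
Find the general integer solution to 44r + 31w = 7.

Step 1: Compute gcd(44, 31) = 1.
Since 1 divides 7, solutions exist.

Step 2: Find a particular solution using extended Euclidean algorithm.
We get r₀ = 84, w₀ = -119.
Check: 44*84 + 31*-119 = 7 = 7 ✓

Step 3: Write the general solution.
r = 84 + (31/1)t = 84 + 31t
w = -119 - (44/1)t = -119 - 44t
for any integer t.

r = 84 + 31t, w = -119 - 44t for integer t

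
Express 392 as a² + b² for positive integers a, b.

We need to find integers a, b > 0 such that a² + b² = 392.
Trying a = 14: b² = 392 - 14² = 392 - 196 = 196
b = 14
Check: 14² + 14² = 196 + 196 = 392 ✓

392 = 14² + 14²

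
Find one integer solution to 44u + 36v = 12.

Step 1: Check solvability.
gcd(44, 36) = 4
Since 4 divides 12, solutions exist.

Step 2: Apply extended Euclidean algorithm to find gcd.
We find integers such that 44*x0 + 36*y0 = 4

Step 3: Scale the particular solution.
Multiply by 12/4 = 3:
u = -12, v = 15

Step 4: Verify.
44*(-12) + 36*(15) = 12 = 12 ✓

u = -12, v = 15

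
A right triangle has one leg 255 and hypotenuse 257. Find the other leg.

b² = c² - a² = 66049 - 65025 = 1024
b = 32

32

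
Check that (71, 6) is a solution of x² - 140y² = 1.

Compute x² = 71² = 5041
Compute 140y² = 140·6² = 140·36 = 5040
x² - 140y² = 5041 - 5040 = 1
Since this equals 1, (71, 6) is a solution.

Yes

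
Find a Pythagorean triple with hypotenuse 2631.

We need a² + b² = 2631² = 6922161.
Trying: 2415² + 1044² = 5832225 + 1089936 = 6922161 ✓

(2415, 1044, 2631)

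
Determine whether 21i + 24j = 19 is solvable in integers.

Step 1: Compute gcd(21, 24).
gcd(21, 24) = 3

Step 2: Check divisibility.
Does 3 divide 19? 19 = 3 x 6 + 1, so no.

By the theorem on linear Diophantine equations, 21i + 24j = 19 has integer solutions if and only if gcd(21, 24) divides 19. Since 3 does not divide 19, no solutions exist.

No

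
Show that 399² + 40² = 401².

Compute a² + b² = 399² + 40² = 159201 + 1600 = 160801
Compute c² = 401² = 160801
Since 160801 = 160801, confirmed.

Yes, it is a Pythagorean triple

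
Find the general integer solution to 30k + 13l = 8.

Step 1: Compute gcd(30, 13) = 1.
Since 1 divides 8, solutions exist.

Step 2: Find a particular solution using extended Euclidean algorithm.
We get k₀ = -24, l₀ = 56.
Check: 30*-24 + 13*56 = 8 = 8 ✓

Step 3: Write the general solution.
k = -24 + (13/1)t = -24 + 13t
l = 56 - (30/1)t = 56 - 30t
for any integer t.

k = -24 + 13t, l = 56 - 30t for integer t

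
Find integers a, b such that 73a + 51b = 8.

Step 1: Check solvability.
gcd(73, 51) = 1
Since 1 divides 8, solutions exist.

Step 2: Apply extended Euclidean algorithm to find gcd.
We find integers such that 73*x0 + 51*y0 = 1

Step 3: Scale the particular solution.
Multiply by 8/1 = 8:
a = 56, b = -80

Step 4: Verify.
73*(56) + 51*(-80) = 8 = 8 ✓

a = 56, b = -80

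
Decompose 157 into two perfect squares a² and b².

We need to find integers a, b > 0 such that a² + b² = 157.
Trying a = 6: b² = 157 - 6² = 157 - 36 = 121
b = 11
Check: 6² + 11² = 36 + 121 = 157 ✓

157 = 6² + 11²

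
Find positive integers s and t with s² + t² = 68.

We need to find integers s, t > 0 such that s² + t² = 68.
Trying s = 2: t² = 68 - 2² = 68 - 4 = 64
t = 8
Check: 2² + 8² = 4 + 64 = 68 ✓

68 = 2² + 8²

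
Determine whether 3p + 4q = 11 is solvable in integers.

Step 1: Compute gcd(3, 4).
gcd(3, 4) = 1

Step 2: Check divisibility.
Does 1 divide 11? 11 = 1 x 11, so yes.

By the theorem on linear Diophantine equations, 3p + 4q = 11 has integer solutions if and only if gcd(3, 4) divides 11. Since 1 | 11, solutions exist.

Yes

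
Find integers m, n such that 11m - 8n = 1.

Step 1: Check solvability.
gcd(11, 8) = 1
Since 1 divides 1, solutions exist.

Step 2: Apply extended Euclidean algorithm to find gcd.
We find integers such that 11*x0 + 8*y0 = 1

Step 3: Scale the particular solution.
Multiply by 1/1 = 1:
m = 3, n = 4

Step 4: Verify.
11*(3) - 8*(4) = 1 = 1 ✓

m = 3, n = 4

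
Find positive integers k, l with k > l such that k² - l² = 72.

Factor: k² - l² = (k+l)(k-l) = 72.
We need two factors of 72 with the same parity.
Use k+l = 36 and k-l = 2 (product 36·2 = 72).
Adding: 2k = 38, so k = 19.
Subtracting: 2l = 34, so l = 17.
Check: 19² - 17² = 361 - 289 = 72 ✓

k = 19, l = 17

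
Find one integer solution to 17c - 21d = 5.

Step 1: Check solvability.
gcd(17, 21) = 1
Since 1 divides 5, solutions exist.

Step 2: Apply extended Euclidean algorithm to find gcd.
We find integers such that 17*x0 + 21*y0 = 1

Step 3: Scale the particular solution.
Multiply by 5/1 = 5:
c = 25, d = 20

Step 4: Verify.
17*(25) - 21*(20) = 5 = 5 ✓

c = 25, d = 20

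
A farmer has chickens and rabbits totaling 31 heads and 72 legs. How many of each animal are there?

Let c = chickens, r = rabbits.
Heads: c + r = 31
Legs: 2c + 4r = 72
From the first equation, c = 31 - r. Substitute:
2(31 - r) + 4r = 72
62 + 2r = 72
r = (72 - 62)/2 = 5
c = 31 - 5 = 26

Chickens: 26, Rabbits: 5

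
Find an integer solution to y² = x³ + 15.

Try small integer x values and check whether x³ + 15 is a perfect square.
x = 1: x³ + 15 = 1³ + 15 = 1 + 15 = 16
Is 16 a perfect square? 4² = 16 ✓
So (x, y) = (1, 4) is a solution.

x = 1, y = 4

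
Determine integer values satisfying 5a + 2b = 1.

Step 1: Check solvability.
gcd(5, 2) = 1
Since 1 divides 1, solutions exist.

Step 2: Apply extended Euclidean algorithm to find gcd.
We find integers such that 5*x0 + 2*y0 = 1

Step 3: Scale the particular solution.
Multiply by 1/1 = 1:
a = 1, b = -2

Step 4: Verify.
5*(1) + 2*(-2) = 1 = 1 ✓

a = 1, b = -2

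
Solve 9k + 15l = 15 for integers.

Step 1: Check solvability.
gcd(9, 15) = 3
Since 3 divides 15, solutions exist.

Step 2: Apply extended Euclidean algorithm to find gcd.
We find integers such that 9*x0 + 15*y0 = 3

Step 3: Scale the particular solution.
Multiply by 15/3 = 5:
k = 10, l = -5

Step 4: Verify.
9*(10) + 15*(-5) = 15 = 15 ✓

k = 10, l = -5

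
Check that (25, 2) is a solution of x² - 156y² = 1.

Compute x² = 25² = 625
Compute 156y² = 156·2² = 156·4 = 624
x² - 156y² = 625 - 624 = 1
Since this equals 1, (25, 2) is a solution.

Yes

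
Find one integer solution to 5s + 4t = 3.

Step 1: Check solvability.
gcd(5, 4) = 1
Since 1 divides 3, solutions exist.

Step 2: Apply extended Euclidean algorithm to find gcd.
We find integers such that 5*x0 + 4*y0 = 1

Step 3: Scale the particular solution.
Multiply by 3/1 = 3:
s = 3, t = -3

Step 4: Verify.
5*(3) + 4*(-3) = 3 = 3 ✓

s = 3, t = -3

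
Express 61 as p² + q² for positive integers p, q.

We need to find integers p, q > 0 such that p² + q² = 61.
Trying p = 5: q² = 61 - 5² = 61 - 25 = 36
q = 6
Check: 5² + 6² = 25 + 36 = 61 ✓

61 = 5² + 6²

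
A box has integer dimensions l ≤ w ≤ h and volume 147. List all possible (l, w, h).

Iterate l from 1 to ⌊147^(1/3)⌋. For each l dividing 147, iterate w ≥ l with w dividing 147/l, and set h = 147/(l·w).
Triples found (4): (1×1×147), (1×3×49), (1×7×21), (3×7×7)

(1×1×147), (1×3×49), (1×7×21), (3×7×7)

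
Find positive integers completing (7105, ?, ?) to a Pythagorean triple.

We need the other leg and hypotenuse such that 7105² + x² = c².
Take x = 1344, c = 7231: 7105² + 1344² = 50481025 + 1806336 = 52287361 = 7231² ✓
Triple: (7105, 1344, 7231)

(7105, 1344, 7231)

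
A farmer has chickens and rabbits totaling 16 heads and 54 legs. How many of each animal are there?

Let c = chickens, r = rabbits.
Heads: c + r = 16
Legs: 2c + 4r = 54
From the first equation, c = 16 - r. Substitute:
2(16 - r) + 4r = 54
32 + 2r = 54
r = (54 - 32)/2 = 11
c = 16 - 11 = 5

Chickens: 5, Rabbits: 11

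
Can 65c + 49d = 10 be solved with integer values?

Step 1: Compute gcd(65, 49).
gcd(65, 49) = 1

Step 2: Check divisibility.
Does 1 divide 10? 10 = 1 x 10, so yes.

By the theorem on linear Diophantine equations, 65c + 49d = 10 has integer solutions if and only if gcd(65, 49) divides 10. Since 1 | 10, solutions exist.

Yes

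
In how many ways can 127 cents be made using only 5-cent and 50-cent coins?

We need non-negative integers (x, y) with 5x + 50y = 127.
For each x from 0 to 25, check if (127 - 5x) is a non-negative multiple of 50.
Solutions (x, y): none
Count: 0

0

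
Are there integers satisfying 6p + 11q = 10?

Step 1: Compute gcd(6, 11).
gcd(6, 11) = 1

Step 2: Check divisibility.
Does 1 divide 10? 10 = 1 x 10, so yes.

By the theorem on linear Diophantine equations, 6p + 11q = 10 has integer solutions if and only if gcd(6, 11) divides 10. Since 1 | 10, solutions exist.

Yes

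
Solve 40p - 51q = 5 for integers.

Step 1: Check solvability.
gcd(40, 51) = 1
Since 1 divides 5, solutions exist.

Step 2: Apply extended Euclidean algorithm to find gcd.
We find integers such that 40*x0 + 51*y0 = 1

Step 3: Scale the particular solution.
Multiply by 5/1 = 5:
p = -70, q = -55

Step 4: Verify.
40*(-70) - 51*(-55) = 5 = 5 ✓

p = -70, q = -55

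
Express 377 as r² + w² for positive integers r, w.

We need to find integers r, w > 0 such that r² + w² = 377.
Trying r = 4: w² = 377 - 4² = 377 - 16 = 361
w = 19
Check: 4² + 19² = 16 + 361 = 377 ✓

377 = 4² + 19²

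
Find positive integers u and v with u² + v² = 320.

We need to find integers u, v > 0 such that u² + v² = 320.
Trying u = 8: v² = 320 - 8² = 320 - 64 = 256
v = 16
Check: 8² + 16² = 64 + 256 = 320 ✓

320 = 8² + 16²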